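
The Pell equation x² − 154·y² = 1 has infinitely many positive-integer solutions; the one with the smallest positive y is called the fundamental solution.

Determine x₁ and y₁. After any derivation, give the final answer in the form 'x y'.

21295 1716

d=154: √d = [12; 2,2,3,1,2,1,3,2,2,24] (ℓ=10, even), read p_9/q_9
a_0=12:  p_0=12·1+0=12,  q_0=12·0+1=1
…
a_2=2:  p_2=2·25+12=62,  q_2=2·2+1=5
a_3=3:  p_3=3·62+25=211,  q_3=3·5+2=17
a_4=1:  p_4=1·211+62=273,  q_4=1·17+5=22
…
a_6=1:  p_6=1·757+273=1030,  q_6=1·61+22=83
…
a_8=2:  p_8=2·3847+1030=8724,  q_8=2·310+83=703
a_9=2:  p_9=2·8724+3847=21295,  q_9=2·703+310=1716
fundamental: x₁=21295, y₁=1716  (since 453477025 − 154·2944656 = 1)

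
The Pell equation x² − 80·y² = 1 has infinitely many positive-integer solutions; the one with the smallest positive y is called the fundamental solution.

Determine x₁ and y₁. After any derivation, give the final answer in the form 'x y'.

9 1

[8; 1,16] for √80; ℓ=2 ⇒ convergent index 1
k=0  a_k=8  p_k/q_k = 8/1
k=1  a_k=1  p_k/q_k = 9/1
(x₁, y₁) = (9, 1);  9² − 80·1² = 1 ✓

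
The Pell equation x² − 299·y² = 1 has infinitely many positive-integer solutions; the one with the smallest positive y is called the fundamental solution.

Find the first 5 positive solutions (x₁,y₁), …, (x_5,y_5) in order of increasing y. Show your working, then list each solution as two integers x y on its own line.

415 24
344449 19920
285892255 16533576
237290227201 13722848160
196950602684575 11389947439224

d=299: √d = [17; 3,2,3,34] (ℓ=4, even), read p_3/q_3
k=0  a_k=17  p_k/q_k = 17/1
k=1  a_k=3  p_k/q_k = 52/3
k=2  a_k=2  p_k/q_k = 121/7
k=3  a_k=3  p_k/q_k = 415/24
fundamental: x₁=415, y₁=24  (since 172225 − 299·576 = 1)
(x_2, y_2) = (415·415 + 299·24·24, 415·24 + 24·415) = (344449, 19920)
(x_3, y_3) = (415·344449 + 299·24·19920, 415·19920 + 24·344449) = (285892255, 16533576)
(x_4, y_4) = (415·285892255 + 299·24·16533576, 415·16533576 + 24·285892255) = (237290227201, 13722848160)
(x_5, y_5) = (415·237290227201 + 299·24·13722848160, 415·13722848160 + 24·237290227201) = (196950602684575, 11389947439224)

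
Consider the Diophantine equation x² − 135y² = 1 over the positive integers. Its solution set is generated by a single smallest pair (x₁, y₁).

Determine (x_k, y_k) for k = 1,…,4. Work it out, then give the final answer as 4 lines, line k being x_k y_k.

244 21
119071 10248
58106404 5001003
28355806081 2440479216

√135 = [11; 1,1,1,1,1,1,1,22, …], period ℓ=8 (even) → k=7
k=0  a_k=11  p_k/q_k = 11/1
…
k=5  a_k=1  p_k/q_k = 93/8
k=6  a_k=1  p_k/q_k = 151/13
k=7  a_k=1  p_k/q_k = 244/21
(x₁, y₁) = (244, 21);  244² − 135·21² = 1 ✓
n=2: (244,21)∘(244,21) = (244·244+135·21·21, 244·21+21·244) = (119071,10248)
n=3: (119071,10248)∘(244,21) = (244·119071+135·21·10248, 244·10248+21·119071) = (58106404,5001003)
n=4: (58106404,5001003)∘(244,21) = (244·58106404+135·21·5001003, 244·5001003+21·58106404) = (28355806081,2440479216)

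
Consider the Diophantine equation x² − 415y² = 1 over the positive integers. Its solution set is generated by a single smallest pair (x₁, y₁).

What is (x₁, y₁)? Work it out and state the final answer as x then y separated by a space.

18412804 903849

√415 = [20; 2,1,2,4,6,…,1,2,40, …], period ℓ=16 (even) → k=15
k=0  a_k=20  p_k/q_k = 20/1
…
k=2  a_k=1  p_k/q_k = 61/3
k=3  a_k=2  p_k/q_k = 163/8
k=4  a_k=4  p_k/q_k = 713/35
k=5  a_k=6  p_k/q_k = 4441/218
…
k=8  a_k=3  p_k/q_k = 33939/1666
k=9  a_k=1  p_k/q_k = 43534/2137
k=10  a_k=1  p_k/q_k = 77473/3803
…
k=13  a_k=2  p_k/q_k = 4730294/232201
k=14  a_k=1  p_k/q_k = 6841255/335824
k=15  a_k=2  p_k/q_k = 18412804/903849
fundamental: x₁=18412804, y₁=903849  (since 339031351142416 − 415·816943014801 = 1)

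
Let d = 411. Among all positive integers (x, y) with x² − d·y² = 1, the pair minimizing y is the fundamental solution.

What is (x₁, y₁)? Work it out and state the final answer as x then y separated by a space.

49730 2453

[20; 3,1,1,1,19,1,1,1,3,40] for √411; ℓ=10 ⇒ convergent index 9
i=0: a=20 ⇒ p=20, q=1
i=1: a=3 ⇒ p=61, q=3
i=2: a=1 ⇒ p=81, q=4
i=3: a=1 ⇒ p=142, q=7
i=4: a=1 ⇒ p=223, q=11
…
i=6: a=1 ⇒ p=4602, q=227
i=7: a=1 ⇒ p=8981, q=443
i=8: a=1 ⇒ p=13583, q=670
i=9: a=3 ⇒ p=49730, q=2453
(x₁, y₁) = (49730, 2453);  49730² − 411·2453² = 1 ✓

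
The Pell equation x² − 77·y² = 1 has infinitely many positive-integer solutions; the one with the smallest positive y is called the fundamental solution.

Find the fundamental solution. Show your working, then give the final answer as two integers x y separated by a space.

351 40

√77 = [8; 1,3,2,3,1,16, …], period ℓ=6 (even) → k=5
i=0: a=8 ⇒ p=8, q=1
…
i=4: a=3 ⇒ p=272, q=31
i=5: a=1 ⇒ p=351, q=40
fundamental: x₁=351, y₁=40  (since 123201 − 77·1600 = 1)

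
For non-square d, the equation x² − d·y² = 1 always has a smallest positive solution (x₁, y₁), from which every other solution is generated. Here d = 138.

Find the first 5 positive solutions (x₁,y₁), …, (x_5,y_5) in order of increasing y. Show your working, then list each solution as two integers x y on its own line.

√138 → a₀=11, period (1,2,1,22); ℓ=4 even so k=3
k=0  a_k=11  p_k/q_k = 11/1
…
k=2  a_k=2  p_k/q_k = 35/3
k=3  a_k=1  p_k/q_k = 47/4
(x₁, y₁) = (47, 4);  47² − 138·4² = 1 ✓
(x_2, y_2) = (47·47 + 138·4·4, 47·4 + 4·47) = (4417, 376)
(x_3, y_3) = (47·4417 + 138·4·376, 47·376 + 4·4417) = (415151, 35340)
(x_4, y_4) = (47·415151 + 138·4·35340, 47·35340 + 4·415151) = (39019777, 3321584)
(x_5, y_5) = (47·39019777 + 138·4·3321584, 47·3321584 + 4·39019777) = (3667443887, 312193556)

47 4
4417 376
415151 35340
39019777 3321584
3667443887 312193556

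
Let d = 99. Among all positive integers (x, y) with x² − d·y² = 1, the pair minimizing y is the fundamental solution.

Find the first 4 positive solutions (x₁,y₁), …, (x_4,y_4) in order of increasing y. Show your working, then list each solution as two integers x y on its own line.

d=99: √d = [9; 1,18] (ℓ=2, even), read p_1/q_1
i=0: a=9 ⇒ p=9, q=1
i=1: a=1 ⇒ p=10, q=1
fundamental: x₁=10, y₁=1  (since 100 − 99·1 = 1)
n=2: (10,1)∘(10,1) = (10·10+99·1·1, 10·1+1·10) = (199,20)
n=3: (199,20)∘(10,1) = (10·199+99·1·20, 10·20+1·199) = (3970,399)
n=4: (3970,399)∘(10,1) = (10·3970+99·1·399, 10·399+1·3970) = (79201,7960)

10 1
199 20
3970 399
79201 7960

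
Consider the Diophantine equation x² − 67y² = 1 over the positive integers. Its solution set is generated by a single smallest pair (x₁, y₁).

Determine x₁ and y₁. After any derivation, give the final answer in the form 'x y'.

48842 5967

[8; 5,2,1,1,7,1,1,2,5,16] for √67; ℓ=10 ⇒ convergent index 9
a_0=8:  p_0=8·1+0=8,  q_0=8·0+1=1
a_1=5:  p_1=5·8+1=41,  q_1=5·1+0=5
…
a_3=1:  p_3=1·90+41=131,  q_3=1·11+5=16
a_4=1:  p_4=1·131+90=221,  q_4=1·16+11=27
…
a_6=1:  p_6=1·1678+221=1899,  q_6=1·205+27=232
a_7=1:  p_7=1·1899+1678=3577,  q_7=1·232+205=437
a_8=2:  p_8=2·3577+1899=9053,  q_8=2·437+232=1106
a_9=5:  p_9=5·9053+3577=48842,  q_9=5·1106+437=5967
(x₁, y₁) = (48842, 5967);  48842² − 67·5967² = 1 ✓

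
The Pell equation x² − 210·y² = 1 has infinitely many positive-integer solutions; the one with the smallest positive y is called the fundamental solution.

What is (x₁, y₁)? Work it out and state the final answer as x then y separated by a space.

√210 → a₀=14, period (2,28); ℓ=2 even so k=1
step 0: (14, 1)  from 14·(1,0) + (0,1)
step 1: (29, 2)  from 2·(14,1) + (1,0)
fundamental: x₁=29, y₁=2  (since 841 − 210·4 = 1)

29 2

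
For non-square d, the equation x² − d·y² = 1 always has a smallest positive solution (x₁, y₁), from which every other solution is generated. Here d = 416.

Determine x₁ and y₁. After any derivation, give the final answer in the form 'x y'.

5201 255

[20; 2,1,1,9,1,1,2,40] for √416; ℓ=8 ⇒ convergent index 7
k=0  a_k=20  p_k/q_k = 20/1
…
k=2  a_k=1  p_k/q_k = 61/3
k=3  a_k=1  p_k/q_k = 102/5
k=4  a_k=9  p_k/q_k = 979/48
k=5  a_k=1  p_k/q_k = 1081/53
k=6  a_k=1  p_k/q_k = 2060/101
k=7  a_k=2  p_k/q_k = 5201/255
→ (5201, 255).  Check: 5201²=27050401, 416·255²=27050400, difference 1.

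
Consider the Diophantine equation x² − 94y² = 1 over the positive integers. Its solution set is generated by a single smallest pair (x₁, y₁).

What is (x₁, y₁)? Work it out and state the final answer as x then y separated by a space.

2143295 221064

[9; 1,2,3,1,1,…,2,1,18] for √94; ℓ=16 ⇒ convergent index 15
k=0  a_k=9  p_k/q_k = 9/1
k=1  a_k=1  p_k/q_k = 10/1
…
k=5  a_k=1  p_k/q_k = 223/23
…
k=11  a_k=1  p_k/q_k = 99455/10258
…
k=14  a_k=2  p_k/q_k = 1490361/153719
k=15  a_k=1  p_k/q_k = 2143295/221064
→ (2143295, 221064).  Check: 2143295²=4593713457025, 94·221064²=4593713457024, difference 1.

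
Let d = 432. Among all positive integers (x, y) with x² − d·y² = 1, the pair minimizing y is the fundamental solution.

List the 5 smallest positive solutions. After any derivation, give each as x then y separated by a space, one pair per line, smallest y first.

√432 = [20; 1,3,1,1,1,3,1,40, …], period ℓ=8 (even) → k=7
a_0=20:  p_0=20·1+0=20,  q_0=20·0+1=1
a_1=1:  p_1=1·20+1=21,  q_1=1·1+0=1
a_2=3:  p_2=3·21+20=83,  q_2=3·1+1=4
a_3=1:  p_3=1·83+21=104,  q_3=1·4+1=5
a_4=1:  p_4=1·104+83=187,  q_4=1·5+4=9
a_5=1:  p_5=1·187+104=291,  q_5=1·9+5=14
a_6=3:  p_6=3·291+187=1060,  q_6=3·14+9=51
a_7=1:  p_7=1·1060+291=1351,  q_7=1·51+14=65
(x₁, y₁) = (1351, 65);  1351² − 432·65² = 1 ✓
(x_2, y_2) = (1351·1351 + 432·65·65, 1351·65 + 65·1351) = (3650401, 175630)
(x_3, y_3) = (1351·3650401 + 432·65·175630, 1351·175630 + 65·3650401) = (9863382151, 474552195)
(x_4, y_4) = (1351·9863382151 + 432·65·474552195, 1351·474552195 + 65·9863382151) = (26650854921601, 1282239855260)
(x_5, y_5) = (1351·26650854921601 + 432·65·1282239855260, 1351·1282239855260 + 65·26650854921601) = (72010600134783751, 3464611614360325)

1351 65
3650401 175630
9863382151 474552195
26650854921601 1282239855260
72010600134783751 3464611614360325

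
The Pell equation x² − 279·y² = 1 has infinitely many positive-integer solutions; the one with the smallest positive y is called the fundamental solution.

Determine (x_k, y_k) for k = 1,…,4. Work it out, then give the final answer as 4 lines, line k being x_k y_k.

d=279: √d = [16; 1,2,2,1,2,2,1,32] (ℓ=8, even), read p_7/q_7
i=0: a=16 ⇒ p=16, q=1
i=1: a=1 ⇒ p=17, q=1
i=2: a=2 ⇒ p=50, q=3
i=3: a=2 ⇒ p=117, q=7
i=4: a=1 ⇒ p=167, q=10
i=5: a=2 ⇒ p=451, q=27
i=6: a=2 ⇒ p=1069, q=64
i=7: a=1 ⇒ p=1520, q=91
(x₁, y₁) = (1520, 91);  1520² − 279·91² = 1 ✓
(x_2, y_2) = (1520·1520 + 279·91·91, 1520·91 + 91·1520) = (4620799, 276640)
(x_3, y_3) = (1520·4620799 + 279·91·276640, 1520·276640 + 91·4620799) = (14047227440, 840985509)
(x_4, y_4) = (1520·14047227440 + 279·91·840985509, 1520·840985509 + 91·14047227440) = (42703566796801, 2556595670720)

1520 91
4620799 276640
14047227440 840985509
42703566796801 2556595670720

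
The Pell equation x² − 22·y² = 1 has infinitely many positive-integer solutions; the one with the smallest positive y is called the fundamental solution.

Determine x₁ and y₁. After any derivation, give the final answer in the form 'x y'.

[4; 1,2,4,2,1,8] for √22; ℓ=6 ⇒ convergent index 5
i=0: a=4 ⇒ p=4, q=1
i=1: a=1 ⇒ p=5, q=1
…
i=3: a=4 ⇒ p=61, q=13
i=4: a=2 ⇒ p=136, q=29
i=5: a=1 ⇒ p=197, q=42
(x₁, y₁) = (197, 42);  197² − 22·42² = 1 ✓

197 42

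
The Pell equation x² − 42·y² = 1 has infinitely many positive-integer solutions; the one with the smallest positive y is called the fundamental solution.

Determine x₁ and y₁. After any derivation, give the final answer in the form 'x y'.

[6; 2,12] for √42; ℓ=2 ⇒ convergent index 1
a_0=6:  p_0=6·1+0=6,  q_0=6·0+1=1
a_1=2:  p_1=2·6+1=13,  q_1=2·1+0=2
(x₁, y₁) = (13, 2);  13² − 42·2² = 1 ✓

13 2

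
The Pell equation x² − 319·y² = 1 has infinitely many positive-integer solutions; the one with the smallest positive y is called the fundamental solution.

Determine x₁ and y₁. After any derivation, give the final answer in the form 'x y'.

12901780 722361

√319 → a₀=17, period (1,6,5,1,4,…,6,1,34); ℓ=14 even so k=13
step 0: (17, 1)  from 17·(1,0) + (0,1)
…
step 8: (58797, 3292)  from 3·(15628,875) + (11913,667)
step 9: (250816, 14043)  from 4·(58797,3292) + (15628,875)
step 10: (309613, 17335)  from 1·(250816,14043) + (58797,3292)
step 11: (1798881, 100718)  from 5·(309613,17335) + (250816,14043)
step 12: (11102899, 621643)  from 6·(1798881,100718) + (309613,17335)
step 13: (12901780, 722361)  from 1·(11102899,621643) + (1798881,100718)
→ (12901780, 722361).  Check: 12901780²=166455927168400, 319·722361²=166455927168399, difference 1.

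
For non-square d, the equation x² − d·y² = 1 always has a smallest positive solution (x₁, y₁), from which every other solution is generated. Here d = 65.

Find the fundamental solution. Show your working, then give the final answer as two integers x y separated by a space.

[8; 16] for √65; ℓ=1 ⇒ convergent index 1
i=0: a=8 ⇒ p=8, q=1
i=1: a=16 ⇒ p=129, q=16
(x₁, y₁) = (129, 16);  129² − 65·16² = 1 ✓

129 16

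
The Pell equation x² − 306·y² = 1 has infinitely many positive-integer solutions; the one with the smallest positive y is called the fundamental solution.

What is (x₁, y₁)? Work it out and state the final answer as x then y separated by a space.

[17; 2,34] for √306; ℓ=2 ⇒ convergent index 1
i=0: a=17 ⇒ p=17, q=1
i=1: a=2 ⇒ p=35, q=2
→ (35, 2).  Check: 35²=1225, 306·2²=1224, difference 1.

35 2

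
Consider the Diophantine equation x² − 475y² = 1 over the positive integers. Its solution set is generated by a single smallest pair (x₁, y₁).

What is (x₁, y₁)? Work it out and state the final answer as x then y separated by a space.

57799 2652

d=475: √d = [21; 1,3,1,6,2,6,1,3,1,42] (ℓ=10, even), read p_9/q_9
k=0  a_k=21  p_k/q_k = 21/1
…
k=4  a_k=6  p_k/q_k = 741/34
k=5  a_k=2  p_k/q_k = 1591/73
k=6  a_k=6  p_k/q_k = 10287/472
k=7  a_k=1  p_k/q_k = 11878/545
k=8  a_k=3  p_k/q_k = 45921/2107
k=9  a_k=1  p_k/q_k = 57799/2652
fundamental: x₁=57799, y₁=2652  (since 3340724401 − 475·7033104 = 1)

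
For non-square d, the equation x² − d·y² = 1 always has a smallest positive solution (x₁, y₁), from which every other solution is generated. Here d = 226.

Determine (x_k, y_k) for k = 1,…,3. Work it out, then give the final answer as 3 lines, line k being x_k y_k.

451 30
406801 27060
366934051 24408090

d=226: √d = [15; 30] (ℓ=1, odd), read p_1/q_1
step 0: (15, 1)  from 15·(1,0) + (0,1)
step 1: (451, 30)  from 30·(15,1) + (1,0)
→ (451, 30).  Check: 451²=203401, 226·30²=203400, difference 1.
(451+30√226)^2 = 406801 + 27060√226
(451+30√226)^3 = 366934051 + 24408090√226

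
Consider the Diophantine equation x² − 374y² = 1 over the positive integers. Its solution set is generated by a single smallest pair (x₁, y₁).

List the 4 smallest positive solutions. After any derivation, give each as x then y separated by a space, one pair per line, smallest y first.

d=374: √d = [19; 2,1,18,1,2,38] (ℓ=6, even), read p_5/q_5
step 0: (19, 1)  from 19·(1,0) + (0,1)
…
step 4: (1141, 59)  from 1·(1083,56) + (58,3)
step 5: (3365, 174)  from 2·(1141,59) + (1083,56)
(x₁, y₁) = (3365, 174);  3365² − 374·174² = 1 ✓
(x_2, y_2) = (3365·3365 + 374·174·174, 3365·174 + 174·3365) = (22646449, 1171020)
(x_3, y_3) = (3365·22646449 + 374·174·1171020, 3365·1171020 + 174·22646449) = (152410598405, 7880964426)
(x_4, y_4) = (3365·152410598405 + 374·174·7880964426, 3365·7880964426 + 174·152410598405) = (1025723304619201, 53038889415960)

3365 174
22646449 1171020
152410598405 7880964426
1025723304619201 53038889415960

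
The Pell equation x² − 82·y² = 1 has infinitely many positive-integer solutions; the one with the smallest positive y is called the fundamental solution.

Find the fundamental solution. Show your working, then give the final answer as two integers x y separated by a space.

√82 → a₀=9, period (18); ℓ=1 odd so k=1
step 0: (9, 1)  from 9·(1,0) + (0,1)
step 1: (163, 18)  from 18·(9,1) + (1,0)
fundamental: x₁=163, y₁=18  (since 26569 − 82·324 = 1)

163 18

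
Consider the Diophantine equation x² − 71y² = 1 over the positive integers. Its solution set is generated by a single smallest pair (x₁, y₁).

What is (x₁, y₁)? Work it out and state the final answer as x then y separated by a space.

3480 413

[8; 2,2,1,7,1,2,2,16] for √71; ℓ=8 ⇒ convergent index 7
step 0: (8, 1)  from 8·(1,0) + (0,1)
…
step 3: (59, 7)  from 1·(42,5) + (17,2)
…
step 5: (514, 61)  from 1·(455,54) + (59,7)
step 6: (1483, 176)  from 2·(514,61) + (455,54)
step 7: (3480, 413)  from 2·(1483,176) + (514,61)
(x₁, y₁) = (3480, 413);  3480² − 71·413² = 1 ✓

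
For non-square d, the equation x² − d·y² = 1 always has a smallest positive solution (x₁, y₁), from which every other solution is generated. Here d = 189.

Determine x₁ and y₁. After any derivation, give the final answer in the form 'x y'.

[13; 1,2,1,26] for √189; ℓ=4 ⇒ convergent index 3
k=0  a_k=13  p_k/q_k = 13/1
…
k=2  a_k=2  p_k/q_k = 41/3
k=3  a_k=1  p_k/q_k = 55/4
fundamental: x₁=55, y₁=4  (since 3025 − 189·16 = 1)

55 4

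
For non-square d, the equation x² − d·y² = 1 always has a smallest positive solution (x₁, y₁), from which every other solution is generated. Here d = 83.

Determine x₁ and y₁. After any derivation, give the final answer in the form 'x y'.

√83 → a₀=9, period (9,18); ℓ=2 even so k=1
step 0: (9, 1)  from 9·(1,0) + (0,1)
step 1: (82, 9)  from 9·(9,1) + (1,0)
fundamental: x₁=82, y₁=9  (since 6724 − 83·81 = 1)

82 9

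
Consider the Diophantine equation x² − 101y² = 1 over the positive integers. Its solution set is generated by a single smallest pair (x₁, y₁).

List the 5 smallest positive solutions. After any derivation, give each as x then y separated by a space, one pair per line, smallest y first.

201 20
80801 8040
32481801 3232060
13057603201 1299280080
5249124005001 522307360100

√101 = [10; 20, …], period ℓ=1 (odd) → k=1
step 0: (10, 1)  from 10·(1,0) + (0,1)
step 1: (201, 20)  from 20·(10,1) + (1,0)
(x₁, y₁) = (201, 20);  201² − 101·20² = 1 ✓
(201+20√101)^2 = 80801 + 8040√101
(201+20√101)^3 = 32481801 + 3232060√101
(201+20√101)^4 = 13057603201 + 1299280080√101
(201+20√101)^5 = 5249124005001 + 522307360100√101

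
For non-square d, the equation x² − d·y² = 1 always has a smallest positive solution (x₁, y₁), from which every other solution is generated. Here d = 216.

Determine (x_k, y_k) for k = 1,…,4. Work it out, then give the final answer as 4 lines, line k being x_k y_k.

√216 = [14; 1,2,3,2,1,28, …], period ℓ=6 (even) → k=5
a_0=14:  p_0=14·1+0=14,  q_0=14·0+1=1
a_1=1:  p_1=1·14+1=15,  q_1=1·1+0=1
a_2=2:  p_2=2·15+14=44,  q_2=2·1+1=3
…
a_4=2:  p_4=2·147+44=338,  q_4=2·10+3=23
a_5=1:  p_5=1·338+147=485,  q_5=1·23+10=33
(x₁, y₁) = (485, 33);  485² − 216·33² = 1 ✓
k=2:  x_2 = 485·485+216·33·33 = 470449,  y_2 = 485·33+33·485 = 32010
k=3:  x_3 = 485·470449+216·33·32010 = 456335045,  y_3 = 485·32010+33·470449 = 31049667
k=4:  x_4 = 485·456335045+216·33·31049667 = 442644523201,  y_4 = 485·31049667+33·456335045 = 30118144980

485 33
470449 32010
456335045 31049667
442644523201 30118144980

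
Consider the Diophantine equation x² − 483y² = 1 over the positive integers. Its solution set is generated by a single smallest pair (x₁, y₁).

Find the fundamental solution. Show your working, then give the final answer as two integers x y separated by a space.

22 1

√483 → a₀=21, period (1,42); ℓ=2 even so k=1
k=0  a_k=21  p_k/q_k = 21/1
k=1  a_k=1  p_k/q_k = 22/1
(x₁, y₁) = (22, 1);  22² − 483·1² = 1 ✓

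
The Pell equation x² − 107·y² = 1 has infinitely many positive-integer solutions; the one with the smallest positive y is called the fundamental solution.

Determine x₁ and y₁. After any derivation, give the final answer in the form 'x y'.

d=107: √d = [10; 2,1,9,1,2,20] (ℓ=6, even), read p_5/q_5
a_0=10:  p_0=10·1+0=10,  q_0=10·0+1=1
a_1=2:  p_1=2·10+1=21,  q_1=2·1+0=2
a_2=1:  p_2=1·21+10=31,  q_2=1·2+1=3
a_3=9:  p_3=9·31+21=300,  q_3=9·3+2=29
a_4=1:  p_4=1·300+31=331,  q_4=1·29+3=32
a_5=2:  p_5=2·331+300=962,  q_5=2·32+29=93
fundamental: x₁=962, y₁=93  (since 925444 − 107·8649 = 1)

962 93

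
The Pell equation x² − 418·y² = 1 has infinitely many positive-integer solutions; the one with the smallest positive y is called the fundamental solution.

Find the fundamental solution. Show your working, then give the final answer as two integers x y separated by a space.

33857 1656

√418 = [20; 2,4,20,4,2,40, …], period ℓ=6 (even) → k=5
step 0: (20, 1)  from 20·(1,0) + (0,1)
step 1: (41, 2)  from 2·(20,1) + (1,0)
step 2: (184, 9)  from 4·(41,2) + (20,1)
step 3: (3721, 182)  from 20·(184,9) + (41,2)
step 4: (15068, 737)  from 4·(3721,182) + (184,9)
step 5: (33857, 1656)  from 2·(15068,737) + (3721,182)
→ (33857, 1656).  Check: 33857²=1146296449, 418·1656²=1146296448, difference 1.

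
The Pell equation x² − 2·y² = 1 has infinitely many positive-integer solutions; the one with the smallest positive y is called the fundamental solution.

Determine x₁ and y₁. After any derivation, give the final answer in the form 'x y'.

[1; 2] for √2; ℓ=1 ⇒ convergent index 1
i=0: a=1 ⇒ p=1, q=1
i=1: a=2 ⇒ p=3, q=2
fundamental: x₁=3, y₁=2  (since 9 − 2·4 = 1)

3 2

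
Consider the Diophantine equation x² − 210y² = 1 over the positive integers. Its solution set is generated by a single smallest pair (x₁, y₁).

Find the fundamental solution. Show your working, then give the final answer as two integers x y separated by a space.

29 2

√210 = [14; 2,28, …], period ℓ=2 (even) → k=1
i=0: a=14 ⇒ p=14, q=1
i=1: a=2 ⇒ p=29, q=2
fundamental: x₁=29, y₁=2  (since 841 − 210·4 = 1)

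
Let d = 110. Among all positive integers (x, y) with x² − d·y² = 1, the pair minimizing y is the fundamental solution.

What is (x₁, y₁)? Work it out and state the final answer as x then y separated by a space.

√110 = [10; 2,20, …], period ℓ=2 (even) → k=1
k=0  a_k=10  p_k/q_k = 10/1
k=1  a_k=2  p_k/q_k = 21/2
→ (21, 2).  Check: 21²=441, 110·2²=440, difference 1.

21 2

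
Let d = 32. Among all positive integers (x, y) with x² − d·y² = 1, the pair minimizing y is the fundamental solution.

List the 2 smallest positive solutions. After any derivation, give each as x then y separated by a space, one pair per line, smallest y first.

17 3
577 102

√32 = [5; 1,1,1,10, …], period ℓ=4 (even) → k=3
a_0=5:  p_0=5·1+0=5,  q_0=5·0+1=1
a_1=1:  p_1=1·5+1=6,  q_1=1·1+0=1
a_2=1:  p_2=1·6+5=11,  q_2=1·1+1=2
a_3=1:  p_3=1·11+6=17,  q_3=1·2+1=3
(x₁, y₁) = (17, 3);  17² − 32·3² = 1 ✓
(x_2, y_2) = (17·17 + 32·3·3, 17·3 + 3·17) = (577, 102)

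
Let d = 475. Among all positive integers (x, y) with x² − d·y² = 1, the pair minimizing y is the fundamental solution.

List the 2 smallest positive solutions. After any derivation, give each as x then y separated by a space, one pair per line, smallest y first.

√475 = [21; 1,3,1,6,2,6,1,3,1,42, …], period ℓ=10 (even) → k=9
a_0=21:  p_0=21·1+0=21,  q_0=21·0+1=1
…
a_2=3:  p_2=3·22+21=87,  q_2=3·1+1=4
…
a_5=2:  p_5=2·741+109=1591,  q_5=2·34+5=73
…
a_8=3:  p_8=3·11878+10287=45921,  q_8=3·545+472=2107
a_9=1:  p_9=1·45921+11878=57799,  q_9=1·2107+545=2652
→ (57799, 2652).  Check: 57799²=3340724401, 475·2652²=3340724400, difference 1.
(57799+2652√475)^2 = 6681448801 + 306565896√475

57799 2652
6681448801 306565896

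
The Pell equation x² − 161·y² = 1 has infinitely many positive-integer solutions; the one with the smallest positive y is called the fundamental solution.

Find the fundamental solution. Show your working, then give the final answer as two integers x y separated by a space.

√161 → a₀=12, period (1,2,4,1,2,1,4,2,1,24); ℓ=10 even so k=9
step 0: (12, 1)  from 12·(1,0) + (0,1)
…
step 2: (38, 3)  from 2·(13,1) + (12,1)
…
step 7: (3667, 289)  from 4·(774,61) + (571,45)
step 8: (8108, 639)  from 2·(3667,289) + (774,61)
step 9: (11775, 928)  from 1·(8108,639) + (3667,289)
(x₁, y₁) = (11775, 928);  11775² − 161·928² = 1 ✓

11775 928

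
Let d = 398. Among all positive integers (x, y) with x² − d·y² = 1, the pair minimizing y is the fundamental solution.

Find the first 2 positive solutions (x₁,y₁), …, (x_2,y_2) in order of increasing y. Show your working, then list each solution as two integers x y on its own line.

√398 → a₀=19, period (1,18,1,38); ℓ=4 even so k=3
i=0: a=19 ⇒ p=19, q=1
…
i=2: a=18 ⇒ p=379, q=19
i=3: a=1 ⇒ p=399, q=20
(x₁, y₁) = (399, 20);  399² − 398·20² = 1 ✓
k=2:  x_2 = 399·399+398·20·20 = 318401,  y_2 = 399·20+20·399 = 15960

399 20
318401 15960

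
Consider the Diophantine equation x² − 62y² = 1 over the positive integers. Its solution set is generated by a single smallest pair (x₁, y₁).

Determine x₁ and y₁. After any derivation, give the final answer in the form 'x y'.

d=62: √d = [7; 1,6,1,14] (ℓ=4, even), read p_3/q_3
i=0: a=7 ⇒ p=7, q=1
…
i=2: a=6 ⇒ p=55, q=7
i=3: a=1 ⇒ p=63, q=8
fundamental: x₁=63, y₁=8  (since 3969 − 62·64 = 1)

63 8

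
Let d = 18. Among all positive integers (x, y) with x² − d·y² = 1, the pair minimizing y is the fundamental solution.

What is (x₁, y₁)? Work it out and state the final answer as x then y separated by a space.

17 4

√18 → a₀=4, period (4,8); ℓ=2 even so k=1
step 0: (4, 1)  from 4·(1,0) + (0,1)
step 1: (17, 4)  from 4·(4,1) + (1,0)
→ (17, 4).  Check: 17²=289, 18·4²=288, difference 1.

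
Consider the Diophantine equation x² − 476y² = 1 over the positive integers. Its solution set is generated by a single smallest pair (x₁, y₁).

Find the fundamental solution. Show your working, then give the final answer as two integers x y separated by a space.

d=476: √d = [21; 1,4,2,10,2,4,1,42] (ℓ=8, even), read p_7/q_7
step 0: (21, 1)  from 21·(1,0) + (0,1)
step 1: (22, 1)  from 1·(21,1) + (1,0)
…
step 3: (240, 11)  from 2·(109,5) + (22,1)
step 4: (2509, 115)  from 10·(240,11) + (109,5)
step 5: (5258, 241)  from 2·(2509,115) + (240,11)
step 6: (23541, 1079)  from 4·(5258,241) + (2509,115)
step 7: (28799, 1320)  from 1·(23541,1079) + (5258,241)
(x₁, y₁) = (28799, 1320);  28799² − 476·1320² = 1 ✓

28799 1320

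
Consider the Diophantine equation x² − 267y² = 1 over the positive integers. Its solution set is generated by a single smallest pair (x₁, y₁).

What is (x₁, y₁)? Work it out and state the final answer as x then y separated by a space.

[16; 2,1,15,1,2,32] for √267; ℓ=6 ⇒ convergent index 5
a_0=16:  p_0=16·1+0=16,  q_0=16·0+1=1
a_1=2:  p_1=2·16+1=33,  q_1=2·1+0=2
a_2=1:  p_2=1·33+16=49,  q_2=1·2+1=3
…
a_4=1:  p_4=1·768+49=817,  q_4=1·47+3=50
a_5=2:  p_5=2·817+768=2402,  q_5=2·50+47=147
→ (2402, 147).  Check: 2402²=5769604, 267·147²=5769603, difference 1.

2402 147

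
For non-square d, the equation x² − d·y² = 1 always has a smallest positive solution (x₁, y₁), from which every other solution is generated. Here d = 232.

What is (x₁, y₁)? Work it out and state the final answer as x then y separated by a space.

[15; 4,3,7,3,4,30] for √232; ℓ=6 ⇒ convergent index 5
a_0=15:  p_0=15·1+0=15,  q_0=15·0+1=1
a_1=4:  p_1=4·15+1=61,  q_1=4·1+0=4
…
a_4=3:  p_4=3·1447+198=4539,  q_4=3·95+13=298
a_5=4:  p_5=4·4539+1447=19603,  q_5=4·298+95=1287
fundamental: x₁=19603, y₁=1287  (since 384277609 − 232·1656369 = 1)

19603 1287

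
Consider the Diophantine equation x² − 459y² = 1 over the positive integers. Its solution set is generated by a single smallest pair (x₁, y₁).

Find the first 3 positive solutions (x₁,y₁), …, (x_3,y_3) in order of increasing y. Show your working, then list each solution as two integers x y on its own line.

499850 23331
499700044999 23324000700
499550134985000450 23317003499766669

√459 → a₀=21, period (2,2,1,4,21,4,1,2,2,42); ℓ=10 even so k=9
a_0=21:  p_0=21·1+0=21,  q_0=21·0+1=1
a_1=2:  p_1=2·21+1=43,  q_1=2·1+0=2
a_2=2:  p_2=2·43+21=107,  q_2=2·2+1=5
…
a_4=4:  p_4=4·150+107=707,  q_4=4·7+5=33
a_5=21:  p_5=21·707+150=14997,  q_5=21·33+7=700
…
a_7=1:  p_7=1·60695+14997=75692,  q_7=1·2833+700=3533
a_8=2:  p_8=2·75692+60695=212079,  q_8=2·3533+2833=9899
a_9=2:  p_9=2·212079+75692=499850,  q_9=2·9899+3533=23331
(x₁, y₁) = (499850, 23331);  499850² − 459·23331² = 1 ✓
(x_2, y_2) = (499850·499850 + 459·23331·23331, 499850·23331 + 23331·499850) = (499700044999, 23324000700)
(x_3, y_3) = (499850·499700044999 + 459·23331·23324000700, 499850·23324000700 + 23331·499700044999) = (499550134985000450, 23317003499766669)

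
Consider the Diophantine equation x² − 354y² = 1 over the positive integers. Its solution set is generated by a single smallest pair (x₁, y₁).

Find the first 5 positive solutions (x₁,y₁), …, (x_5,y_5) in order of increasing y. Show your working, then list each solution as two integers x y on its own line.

258065 13716
133195088449 7079239080
68745981000924305 3653807666346684
35481863173873866451201 1885839750824434773840
18313254039862772710457447825 973338470589361712155692516

d=354: √d = [18; 1,4,2,2,18,2,2,4,1,36] (ℓ=10, even), read p_9/q_9
k=0  a_k=18  p_k/q_k = 18/1
…
k=3  a_k=2  p_k/q_k = 207/11
…
k=6  a_k=2  p_k/q_k = 19210/1021
…
k=8  a_k=4  p_k/q_k = 210294/11177
k=9  a_k=1  p_k/q_k = 258065/13716
→ (258065, 13716).  Check: 258065²=66597544225, 354·13716²=66597544224, difference 1.
k=2:  x_2 = 258065·258065+354·13716·13716 = 133195088449,  y_2 = 258065·13716+13716·258065 = 7079239080
k=3:  x_3 = 258065·133195088449+354·13716·7079239080 = 68745981000924305,  y_3 = 258065·7079239080+13716·133195088449 = 3653807666346684
k=4:  x_4 = 258065·68745981000924305+354·13716·3653807666346684 = 35481863173873866451201,  y_4 = 258065·3653807666346684+13716·68745981000924305 = 1885839750824434773840
k=5:  x_5 = 258065·35481863173873866451201+354·13716·1885839750824434773840 = 18313254039862772710457447825,  y_5 = 258065·1885839750824434773840+13716·35481863173873866451201 = 973338470589361712155692516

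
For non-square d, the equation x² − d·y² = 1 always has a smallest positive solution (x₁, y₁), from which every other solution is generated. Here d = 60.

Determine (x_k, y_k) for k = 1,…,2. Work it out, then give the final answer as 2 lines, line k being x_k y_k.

31 4
1921 248

√60 = [7; 1,2,1,14, …], period ℓ=4 (even) → k=3
k=0  a_k=7  p_k/q_k = 7/1
k=1  a_k=1  p_k/q_k = 8/1
k=2  a_k=2  p_k/q_k = 23/3
k=3  a_k=1  p_k/q_k = 31/4
fundamental: x₁=31, y₁=4  (since 961 − 60·16 = 1)
(x_2, y_2) = (31·31 + 60·4·4, 31·4 + 4·31) = (1921, 248)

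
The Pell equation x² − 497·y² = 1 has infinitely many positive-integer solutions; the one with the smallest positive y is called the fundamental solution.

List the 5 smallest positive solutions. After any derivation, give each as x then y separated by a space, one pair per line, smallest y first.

1201887 53912
2889064721537 129592263888
6944658661946678751 311510514535059400
16693389930459326703284737 748800875565868281911712
40127136686692992928199618718687 1799948075862157952969508541688

d=497: √d = [22; 3,2,2,5,6,5,2,2,3,44] (ℓ=10, even), read p_9/q_9
k=0  a_k=22  p_k/q_k = 22/1
…
k=3  a_k=2  p_k/q_k = 379/17
…
k=8  a_k=2  p_k/q_k = 352750/15823
k=9  a_k=3  p_k/q_k = 1201887/53912
(x₁, y₁) = (1201887, 53912);  1201887² − 497·53912² = 1 ✓
k=2:  x_2 = 1201887·1201887+497·53912·53912 = 2889064721537,  y_2 = 1201887·53912+53912·1201887 = 129592263888
k=3:  x_3 = 1201887·2889064721537+497·53912·129592263888 = 6944658661946678751,  y_3 = 1201887·129592263888+53912·2889064721537 = 311510514535059400
k=4:  x_4 = 1201887·6944658661946678751+497·53912·311510514535059400 = 16693389930459326703284737,  y_4 = 1201887·311510514535059400+53912·6944658661946678751 = 748800875565868281911712
k=5:  x_5 = 1201887·16693389930459326703284737+497·53912·748800875565868281911712 = 40127136686692992928199618718687,  y_5 = 1201887·748800875565868281911712+53912·16693389930459326703284737 = 1799948075862157952969508541688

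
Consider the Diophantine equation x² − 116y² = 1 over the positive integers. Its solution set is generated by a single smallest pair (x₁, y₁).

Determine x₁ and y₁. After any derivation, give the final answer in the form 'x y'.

9801 910

√116 → a₀=10, period (1,3,2,1,4,1,2,3,1,20); ℓ=10 even so k=9
a_0=10:  p_0=10·1+0=10,  q_0=10·0+1=1
a_1=1:  p_1=1·10+1=11,  q_1=1·1+0=1
…
a_3=2:  p_3=2·43+11=97,  q_3=2·4+1=9
a_4=1:  p_4=1·97+43=140,  q_4=1·9+4=13
…
a_6=1:  p_6=1·657+140=797,  q_6=1·61+13=74
a_7=2:  p_7=2·797+657=2251,  q_7=2·74+61=209
a_8=3:  p_8=3·2251+797=7550,  q_8=3·209+74=701
a_9=1:  p_9=1·7550+2251=9801,  q_9=1·701+209=910
(x₁, y₁) = (9801, 910);  9801² − 116·910² = 1 ✓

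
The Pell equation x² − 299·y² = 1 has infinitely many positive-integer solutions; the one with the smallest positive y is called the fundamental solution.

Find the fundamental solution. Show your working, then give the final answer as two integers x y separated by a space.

415 24

√299 = [17; 3,2,3,34, …], period ℓ=4 (even) → k=3
a_0=17:  p_0=17·1+0=17,  q_0=17·0+1=1
…
a_2=2:  p_2=2·52+17=121,  q_2=2·3+1=7
a_3=3:  p_3=3·121+52=415,  q_3=3·7+3=24
fundamental: x₁=415, y₁=24  (since 172225 − 299·576 = 1)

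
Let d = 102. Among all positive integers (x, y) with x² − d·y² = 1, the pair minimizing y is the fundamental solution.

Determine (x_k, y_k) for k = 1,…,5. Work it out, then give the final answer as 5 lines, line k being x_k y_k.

√102 = [10; 10,20, …], period ℓ=2 (even) → k=1
k=0  a_k=10  p_k/q_k = 10/1
k=1  a_k=10  p_k/q_k = 101/10
(x₁, y₁) = (101, 10);  101² − 102·10² = 1 ✓
(101+10√102)^2 = 20401 + 2020√102
(101+10√102)^3 = 4120901 + 408030√102
(101+10√102)^4 = 832401601 + 82420040√102
(101+10√102)^5 = 168141002501 + 16648440050√102

101 10
20401 2020
4120901 408030
832401601 82420040
168141002501 16648440050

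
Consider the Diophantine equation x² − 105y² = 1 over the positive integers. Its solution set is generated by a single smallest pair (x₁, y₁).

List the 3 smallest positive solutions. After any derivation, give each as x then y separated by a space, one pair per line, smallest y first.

d=105: √d = [10; 4,20] (ℓ=2, even), read p_1/q_1
k=0  a_k=10  p_k/q_k = 10/1
k=1  a_k=4  p_k/q_k = 41/4
(x₁, y₁) = (41, 4);  41² − 105·4² = 1 ✓
(41+4√105)^2 = 3361 + 328√105
(41+4√105)^3 = 275561 + 26892√105

41 4
3361 328
275561 26892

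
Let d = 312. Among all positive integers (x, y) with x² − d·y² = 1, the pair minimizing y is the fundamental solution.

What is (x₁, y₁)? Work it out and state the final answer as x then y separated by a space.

53 3

√312 = [17; 1,1,1,34, …], period ℓ=4 (even) → k=3
step 0: (17, 1)  from 17·(1,0) + (0,1)
step 1: (18, 1)  from 1·(17,1) + (1,0)
step 2: (35, 2)  from 1·(18,1) + (17,1)
step 3: (53, 3)  from 1·(35,2) + (18,1)
→ (53, 3).  Check: 53²=2809, 312·3²=2808, difference 1.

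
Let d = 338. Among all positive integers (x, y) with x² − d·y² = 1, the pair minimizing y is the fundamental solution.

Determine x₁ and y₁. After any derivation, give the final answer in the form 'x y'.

114243 6214

d=338: √d = [18; 2,1,1,2,36] (ℓ=5, odd), read p_9/q_9
a_0=18:  p_0=18·1+0=18,  q_0=18·0+1=1
a_1=2:  p_1=2·18+1=37,  q_1=2·1+0=2
…
a_3=1:  p_3=1·55+37=92,  q_3=1·3+2=5
…
a_5=36:  p_5=36·239+92=8696,  q_5=36·13+5=473
a_6=2:  p_6=2·8696+239=17631,  q_6=2·473+13=959
a_7=1:  p_7=1·17631+8696=26327,  q_7=1·959+473=1432
a_8=1:  p_8=1·26327+17631=43958,  q_8=1·1432+959=2391
a_9=2:  p_9=2·43958+26327=114243,  q_9=2·2391+1432=6214
fundamental: x₁=114243, y₁=6214  (since 13051463049 − 338·38613796 = 1)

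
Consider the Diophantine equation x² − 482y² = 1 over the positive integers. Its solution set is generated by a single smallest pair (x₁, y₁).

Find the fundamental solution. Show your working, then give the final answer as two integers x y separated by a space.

483 22

d=482: √d = [21; 1,20,1,42] (ℓ=4, even), read p_3/q_3
i=0: a=21 ⇒ p=21, q=1
…
i=2: a=20 ⇒ p=461, q=21
i=3: a=1 ⇒ p=483, q=22
→ (483, 22).  Check: 483²=233289, 482·22²=233288, difference 1.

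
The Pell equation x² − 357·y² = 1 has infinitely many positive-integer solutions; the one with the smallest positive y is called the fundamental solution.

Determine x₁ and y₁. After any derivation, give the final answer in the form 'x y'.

3401 180

√357 → a₀=18, period (1,8,2,8,1,36); ℓ=6 even so k=5
a_0=18:  p_0=18·1+0=18,  q_0=18·0+1=1
a_1=1:  p_1=1·18+1=19,  q_1=1·1+0=1
…
a_4=8:  p_4=8·359+170=3042,  q_4=8·19+9=161
a_5=1:  p_5=1·3042+359=3401,  q_5=1·161+19=180
→ (3401, 180).  Check: 3401²=11566801, 357·180²=11566800, difference 1.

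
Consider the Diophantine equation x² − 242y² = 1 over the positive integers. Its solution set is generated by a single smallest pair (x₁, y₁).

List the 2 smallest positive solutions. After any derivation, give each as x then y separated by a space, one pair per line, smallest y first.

√242 → a₀=15, period (1,1,3,1,14,1,3,1,1,30); ℓ=10 even so k=9
i=0: a=15 ⇒ p=15, q=1
…
i=2: a=1 ⇒ p=31, q=2
i=3: a=3 ⇒ p=109, q=7
i=4: a=1 ⇒ p=140, q=9
…
i=6: a=1 ⇒ p=2209, q=142
i=7: a=3 ⇒ p=8696, q=559
i=8: a=1 ⇒ p=10905, q=701
i=9: a=1 ⇒ p=19601, q=1260
(x₁, y₁) = (19601, 1260);  19601² − 242·1260² = 1 ✓
(19601+1260√242)^2 = 768398401 + 49394520√242

19601 1260
768398401 49394520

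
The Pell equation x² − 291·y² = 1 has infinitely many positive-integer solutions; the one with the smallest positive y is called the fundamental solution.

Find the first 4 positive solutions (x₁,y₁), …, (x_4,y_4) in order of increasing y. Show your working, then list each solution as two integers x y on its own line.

√291 → a₀=17, period (17,34); ℓ=2 even so k=1
i=0: a=17 ⇒ p=17, q=1
i=1: a=17 ⇒ p=290, q=17
(x₁, y₁) = (290, 17);  290² − 291·17² = 1 ✓
(x_2, y_2) = (290·290 + 291·17·17, 290·17 + 17·290) = (168199, 9860)
(x_3, y_3) = (290·168199 + 291·17·9860, 290·9860 + 17·168199) = (97555130, 5718783)
(x_4, y_4) = (290·97555130 + 291·17·5718783, 290·5718783 + 17·97555130) = (56581807201, 3316884280)

290 17
168199 9860
97555130 5718783
56581807201 3316884280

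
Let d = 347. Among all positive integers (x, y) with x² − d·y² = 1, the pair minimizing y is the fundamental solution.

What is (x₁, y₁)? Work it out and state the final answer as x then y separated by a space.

√347 = [18; 1,1,1,2,4,…,1,1,36, …], period ℓ=14 (even) → k=13
i=0: a=18 ⇒ p=18, q=1
i=1: a=1 ⇒ p=19, q=1
i=2: a=1 ⇒ p=37, q=2
…
i=6: a=1 ⇒ p=801, q=43
…
i=11: a=1 ⇒ p=238717, q=12815
i=12: a=1 ⇒ p=402885, q=21628
i=13: a=1 ⇒ p=641602, q=34443
fundamental: x₁=641602, y₁=34443  (since 411653126404 − 347·1186320249 = 1)

641602 34443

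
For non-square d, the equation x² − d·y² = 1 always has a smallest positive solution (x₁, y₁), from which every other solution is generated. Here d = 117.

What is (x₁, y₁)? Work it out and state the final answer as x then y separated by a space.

649 60

d=117: √d = [10; 1,4,2,4,1,20] (ℓ=6, even), read p_5/q_5
i=0: a=10 ⇒ p=10, q=1
…
i=2: a=4 ⇒ p=54, q=5
…
i=4: a=4 ⇒ p=530, q=49
i=5: a=1 ⇒ p=649, q=60
fundamental: x₁=649, y₁=60  (since 421201 − 117·3600 = 1)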